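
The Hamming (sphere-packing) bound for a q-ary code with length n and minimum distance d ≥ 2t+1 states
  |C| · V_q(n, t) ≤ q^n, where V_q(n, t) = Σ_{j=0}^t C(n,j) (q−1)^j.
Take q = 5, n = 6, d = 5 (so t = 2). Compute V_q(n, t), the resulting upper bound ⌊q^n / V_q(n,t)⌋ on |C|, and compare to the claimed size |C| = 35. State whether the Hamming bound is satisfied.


V_q(n, t) = 265, q^n = 15625, Hamming bound = 58, |C| = 35 ≤ bound (satisfied).

Step 1: Compute V_q(n, t) = Σ_{j=0}^2 C(n, j) (q−1)^j.
  j = 0: C(6,0)·(4)^0 = 1·1 = 1.
  j = 1: C(6,1)·(4)^1 = 6·4 = 24.
  j = 2: C(6,2)·(4)^2 = 15·16 = 240.
  V_q(n, t) = 1 + 24 + 240 = 265.
Step 2: q^n = 5^6 = 15625.
Step 3: Hamming bound ⌊q^n / V_q(n,t)⌋ = ⌊15625/265⌋ = 58.
Step 4: Compare |C| = 35 to 58: satisfied.
The claimed |C| lies below the Hamming bound.


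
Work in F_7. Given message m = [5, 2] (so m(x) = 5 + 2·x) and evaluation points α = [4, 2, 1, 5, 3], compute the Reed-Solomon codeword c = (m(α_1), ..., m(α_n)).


c = [6, 2, 0, 1, 4]

Message polynomial: m(x) = 5 + 2·x (mod 7).
For each evaluation point α_i, compute m(α_i) mod 7:
  α_1 = 4: Horner steps 2 → 6, so m(4) = 6.
  α_2 = 2: Horner steps 2 → 2, so m(2) = 2.
  α_3 = 1: Horner steps 2 → 0, so m(1) = 0.
  α_4 = 5: Horner steps 2 → 1, so m(5) = 1.
  α_5 = 3: Horner steps 2 → 4, so m(3) = 4.
Codeword c = [6, 2, 0, 1, 4] ∈ F_7^5.


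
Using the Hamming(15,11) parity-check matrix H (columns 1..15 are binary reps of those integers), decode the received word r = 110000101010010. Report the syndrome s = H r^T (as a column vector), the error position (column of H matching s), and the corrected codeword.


s = (1, 0, 0, 0)^T, error position = 8, corrected codeword c = 110000111010010

Compute s = H r^T mod 2 one row at a time:
  s_1 = 0 + 1 + 0 + 1 + 0 + 0 + 1 + 0 = 3 ≡ 1 (mod 2).
  s_2 = 0 + 0 + 0 + 1 + 0 + 0 + 1 + 0 = 2 ≡ 0 (mod 2).
  s_3 = 1 + 0 + 0 + 1 + 0 + 1 + 1 + 0 = 4 ≡ 0 (mod 2).
  s_4 = 1 + 0 + 0 + 1 + 1 + 1 + 0 + 0 = 4 ≡ 0 (mod 2).
s = (1, 0, 0, 0)^T — this equals column 8 of H (binary 1000), so error is at position 8.
Correct: flip bit 8 of r = 110000101010010 to get c = 110000111010010.


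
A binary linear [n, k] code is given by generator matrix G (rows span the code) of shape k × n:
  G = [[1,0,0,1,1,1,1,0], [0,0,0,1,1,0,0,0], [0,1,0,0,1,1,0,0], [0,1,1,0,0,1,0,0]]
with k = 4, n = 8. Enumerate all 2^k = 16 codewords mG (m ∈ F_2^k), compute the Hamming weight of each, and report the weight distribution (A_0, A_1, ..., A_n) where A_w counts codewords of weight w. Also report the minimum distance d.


Weight distribution: A_0 = 1, A_2 = 3, A_3 = 4, A_4 = 3, A_5 = 4, A_6 = 1. Minimum distance d = 2.

Enumerate all 2^4 = 16 messages m ∈ F_2^4.
For each, compute codeword c = mG in F_2^8, then tally its weight.
  m = 0000 → c = 00000000, weight = 0.
  m = 1000 → c = 10011110, weight = 5.
  m = 0100 → c = 00011000, weight = 2.
  m = 1100 → c = 10000110, weight = 3.
  m = 0010 → c = 01001100, weight = 3.
  m = 1010 → c = 11010010, weight = 4.
  m = 0110 → c = 01010100, weight = 3.
  m = 1110 → c = 11001010, weight = 4.
  m = 0001 → c = 01100100, weight = 3.
  m = 1001 → c = 11111010, weight = 6.
  m = 0101 → c = 01111100, weight = 5.
  m = 1101 → c = 11100010, weight = 4.
  m = 0011 → c = 00101000, weight = 2.
  m = 1011 → c = 10110110, weight = 5.
  m = 0111 → c = 00110000, weight = 2.
  m = 1111 → c = 10101110, weight = 5.
Tally weights:
  weight 0: 1 codewords.
  weight 2: 3 codewords.
  weight 3: 4 codewords.
  weight 4: 3 codewords.
  weight 5: 4 codewords.
  weight 6: 1 codewords.
Minimum distance d = smallest w > 0 with A_w > 0 = 2.
Sanity: Σ A_w = 16 = 2^4 = 16 ✓.


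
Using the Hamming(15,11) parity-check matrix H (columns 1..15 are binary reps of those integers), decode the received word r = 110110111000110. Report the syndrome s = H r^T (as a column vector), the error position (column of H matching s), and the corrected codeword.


s = (0, 1, 1, 1)^T, error position = 7, corrected codeword c = 110110011000110

Compute s = H r^T mod 2 one row at a time:
  s_1 = 1 + 1 + 0 + 0 + 0 + 1 + 1 + 0 = 4 ≡ 0 (mod 2).
  s_2 = 1 + 1 + 0 + 1 + 0 + 1 + 1 + 0 = 5 ≡ 1 (mod 2).
  s_3 = 1 + 0 + 0 + 1 + 0 + 0 + 1 + 0 = 3 ≡ 1 (mod 2).
  s_4 = 1 + 0 + 1 + 1 + 1 + 0 + 1 + 0 = 5 ≡ 1 (mod 2).
s = (0, 1, 1, 1)^T — this equals column 7 of H (binary 0111), so error is at position 7.
Correct: flip bit 7 of r = 110110111000110 to get c = 110110011000110.


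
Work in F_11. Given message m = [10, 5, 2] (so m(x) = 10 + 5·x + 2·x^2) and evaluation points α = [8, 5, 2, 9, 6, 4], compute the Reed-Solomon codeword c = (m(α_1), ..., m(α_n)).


c = [2, 8, 6, 8, 2, 7]

Message polynomial: m(x) = 10 + 5·x + 2·x^2 (mod 11).
For each evaluation point α_i, compute m(α_i) mod 11:
  α_1 = 8: Horner steps 2 → 10 → 2, so m(8) = 2.
  α_2 = 5: Horner steps 2 → 4 → 8, so m(5) = 8.
  α_3 = 2: Horner steps 2 → 9 → 6, so m(2) = 6.
  α_4 = 9: Horner steps 2 → 1 → 8, so m(9) = 8.
  α_5 = 6: Horner steps 2 → 6 → 2, so m(6) = 2.
  α_6 = 4: Horner steps 2 → 2 → 7, so m(4) = 7.
Codeword c = [2, 8, 6, 8, 2, 7] ∈ F_11^6.


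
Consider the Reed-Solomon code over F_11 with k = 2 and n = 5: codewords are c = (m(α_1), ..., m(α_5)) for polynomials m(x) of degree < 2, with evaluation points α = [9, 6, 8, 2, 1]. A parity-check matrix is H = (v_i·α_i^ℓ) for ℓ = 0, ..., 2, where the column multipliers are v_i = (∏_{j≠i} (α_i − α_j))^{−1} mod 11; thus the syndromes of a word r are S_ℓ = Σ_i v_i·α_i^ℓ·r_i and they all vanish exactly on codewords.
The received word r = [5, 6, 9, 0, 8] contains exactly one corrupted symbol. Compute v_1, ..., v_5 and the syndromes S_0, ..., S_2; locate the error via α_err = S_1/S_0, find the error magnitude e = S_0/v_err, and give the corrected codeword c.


S = (3, 3, 3), error at position 5, error magnitude e = 4, c = [5, 6, 9, 0, 4].

Step 1: column multipliers v_i = (∏_{j≠i}(α_i − α_j))^{−1} mod 11.
  i = 1 (α = 9): (9−6)(9−8)(9−2)(9−1) = 3·1·7·8 = 168 ≡ 3, so v_1 = 3^{−1} = 4 (mod 11).
  i = 2 (α = 6): (6−9)(6−8)(6−2)(6−1) = (−3)·(−2)·4·5 = 120 ≡ 10, so v_2 = 10^{−1} = 10 (mod 11).
  i = 3 (α = 8): (8−9)(8−6)(8−2)(8−1) = (−1)·2·6·7 = −84 ≡ 4, so v_3 = 4^{−1} = 3 (mod 11).
  i = 4 (α = 2): (2−9)(2−6)(2−8)(2−1) = (−7)·(−4)·(−6)·1 = −168 ≡ 8, so v_4 = 8^{−1} = 7 (mod 11).
  i = 5 (α = 1): (1−9)(1−6)(1−8)(1−2) = (−8)·(−5)·(−7)·(−1) = 280 ≡ 5, so v_5 = 5^{−1} = 9 (mod 11).
  v = [4, 10, 3, 7, 9].
Step 2: syndromes of r = [5, 6, 9, 0, 8] (all sums mod 11).
  S_0 = Σ v_i r_i = 4·5 + 10·6 + 3·9 + 7·0 + 9·8 = 179 ≡ 3.
  S_1 = Σ v_i α_i r_i = 4·9·5 + 10·6·6 + 3·8·9 + 7·2·0 + 9·1·8 = 828 ≡ 3.
  α_i^2 mod 11 = [4, 3, 9, 4, 1].
  S_2 = Σ v_i α_i^2 r_i = 4·4·5 + 10·3·6 + 3·9·9 + 7·4·0 + 9·1·8 = 575 ≡ 3.
  S = (3, 3, 3) ≠ 0, so r is not a codeword (an error is present).
Step 3: locate the error. For a single error e at position i, S_ℓ = v_i·e·α_i^ℓ, so α_err = S_1/S_0.
  S_0^{−1} = 3^{−1} = 4 (mod 11), so α_err = 3·4 = 12 ≡ 1 = α_5. Error position i = 5.
  Consistency check: S_2/S_1 = 3·4 = 12 ≡ 1 = α_err ✓ (single-error assumption holds).
Step 4: error magnitude e = S_0/v_5 = S_0·∏_{j≠5}(α_5 − α_j) = 3·5 = 15 ≡ 4 (mod 11).
Step 5: correct position 5: c_5 = r_5 − e = 8 − 4 ≡ 4 (mod 11). Hence c = [5, 6, 9, 0, 4].
  Check: interpolating c through the α_i gives m(x) = 8 + 7·x (degree < 2) with m(α_i) = c_i for every i, so c is indeed a codeword.


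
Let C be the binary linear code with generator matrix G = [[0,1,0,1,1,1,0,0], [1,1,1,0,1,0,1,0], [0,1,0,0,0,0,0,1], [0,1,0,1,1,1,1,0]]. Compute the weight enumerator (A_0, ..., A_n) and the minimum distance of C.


Weight distribution: A_0 = 1, A_1 = 1, A_2 = 1, A_3 = 1, A_4 = 5, A_5 = 5, A_6 = 1, A_7 = 1. Minimum distance d = 1.

Enumerate all 2^4 = 16 messages m ∈ F_2^4.
For each, compute codeword c = mG in F_2^8, then tally its weight.
  m = 0000 → c = 00000000, weight = 0.
  m = 1000 → c = 01011100, weight = 4.
  m = 0100 → c = 11101010, weight = 5.
  m = 1100 → c = 10110110, weight = 5.
  m = 0010 → c = 01000001, weight = 2.
  m = 1010 → c = 00011101, weight = 4.
  m = 0110 → c = 10101011, weight = 5.
  m = 1110 → c = 11110111, weight = 7.
  m = 0001 → c = 01011110, weight = 5.
  m = 1001 → c = 00000010, weight = 1.
  m = 0101 → c = 10110100, weight = 4.
  m = 1101 → c = 11101000, weight = 4.
  m = 0011 → c = 00011111, weight = 5.
  m = 1011 → c = 01000011, weight = 3.
  m = 0111 → c = 11110101, weight = 6.
  m = 1111 → c = 10101001, weight = 4.
Tally weights:
  weight 0: 1 codewords.
  weight 1: 1 codewords.
  weight 2: 1 codewords.
  weight 3: 1 codewords.
  weight 4: 5 codewords.
  weight 5: 5 codewords.
  weight 6: 1 codewords.
  weight 7: 1 codewords.
Minimum distance d = smallest w > 0 with A_w > 0 = 1.
Sanity: Σ A_w = 16 = 2^4 = 16 ✓.


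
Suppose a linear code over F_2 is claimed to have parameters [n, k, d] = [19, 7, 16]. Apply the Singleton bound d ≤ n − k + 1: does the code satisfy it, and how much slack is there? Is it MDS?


Singleton RHS = n − k + 1 = 13, slack = -3, bound violated (no such code; not MDS).

Singleton bound: d ≤ n − k + 1.
Here n = 19, k = 7, so n − k + 1 = 13.
Given d = 16, check d ≤ 13: NO.
Slack = (n − k + 1) − d = -3.
The slack is negative: d = 16 exceeds n − k + 1 = 13 by 3, so the Singleton bound is violated and no linear [19, 7, 16]_2 code can exist. In particular it is not MDS (MDS requires d = n − k + 1 exactly).
Description: the claimed parameters are [19, 7, 16]_2; such a code would be impossible (violates the Singleton bound).


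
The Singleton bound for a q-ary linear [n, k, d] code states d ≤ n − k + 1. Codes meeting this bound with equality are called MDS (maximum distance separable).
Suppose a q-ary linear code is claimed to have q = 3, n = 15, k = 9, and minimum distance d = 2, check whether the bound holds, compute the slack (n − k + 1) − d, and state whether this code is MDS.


Singleton RHS = n − k + 1 = 7, slack = 5, bound satisfied, not MDS.

Singleton bound: d ≤ n − k + 1.
Here n = 15, k = 9, so n − k + 1 = 7.
Given d = 2, check d ≤ 7: YES.
Slack = (n − k + 1) − d = 5.
The code is NOT MDS (slack = 5 > 0).
Description: the claimed parameters are [15, 9, 2]_3; such a code would be non-MDS.


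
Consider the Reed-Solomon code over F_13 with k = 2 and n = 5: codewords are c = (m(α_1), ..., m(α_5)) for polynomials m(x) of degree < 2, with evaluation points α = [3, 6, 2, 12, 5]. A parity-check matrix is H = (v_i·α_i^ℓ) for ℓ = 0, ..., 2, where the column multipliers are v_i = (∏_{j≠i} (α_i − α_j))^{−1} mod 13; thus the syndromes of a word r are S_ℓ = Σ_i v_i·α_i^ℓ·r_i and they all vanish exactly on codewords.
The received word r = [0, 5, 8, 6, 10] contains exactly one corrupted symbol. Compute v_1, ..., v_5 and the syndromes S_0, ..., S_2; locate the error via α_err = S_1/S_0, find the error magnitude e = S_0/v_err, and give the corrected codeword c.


S = (7, 3, 5), error at position 2, error magnitude e = 3, c = [0, 2, 8, 6, 10].

Step 1: column multipliers v_i = (∏_{j≠i}(α_i − α_j))^{−1} mod 13.
  i = 1 (α = 3): (3−6)(3−2)(3−12)(3−5) = (−3)·1·(−9)·(−2) = −54 ≡ 11, so v_1 = 11^{−1} = 6 (mod 13).
  i = 2 (α = 6): (6−3)(6−2)(6−12)(6−5) = 3·4·(−6)·1 = −72 ≡ 6, so v_2 = 6^{−1} = 11 (mod 13).
  i = 3 (α = 2): (2−3)(2−6)(2−12)(2−5) = (−1)·(−4)·(−10)·(−3) = 120 ≡ 3, so v_3 = 3^{−1} = 9 (mod 13).
  i = 4 (α = 12): (12−3)(12−6)(12−2)(12−5) = 9·6·10·7 = 3780 ≡ 10, so v_4 = 10^{−1} = 4 (mod 13).
  i = 5 (α = 5): (5−3)(5−6)(5−2)(5−12) = 2·(−1)·3·(−7) = 42 ≡ 3, so v_5 = 3^{−1} = 9 (mod 13).
  v = [6, 11, 9, 4, 9].
Step 2: syndromes of r = [0, 5, 8, 6, 10] (all sums mod 13).
  S_0 = Σ v_i r_i = 6·0 + 11·5 + 9·8 + 4·6 + 9·10 = 241 ≡ 7.
  S_1 = Σ v_i α_i r_i = 6·3·0 + 11·6·5 + 9·2·8 + 4·12·6 + 9·5·10 = 1212 ≡ 3.
  α_i^2 mod 13 = [9, 10, 4, 1, 12].
  S_2 = Σ v_i α_i^2 r_i = 6·9·0 + 11·10·5 + 9·4·8 + 4·1·6 + 9·12·10 = 1942 ≡ 5.
  S = (7, 3, 5) ≠ 0, so r is not a codeword (an error is present).
Step 3: locate the error. For a single error e at position i, S_ℓ = v_i·e·α_i^ℓ, so α_err = S_1/S_0.
  S_0^{−1} = 7^{−1} = 2 (mod 13), so α_err = 3·2 = 6 ≡ 6 = α_2. Error position i = 2.
  Consistency check: S_2/S_1 = 5·9 = 45 ≡ 6 = α_err ✓ (single-error assumption holds).
Step 4: error magnitude e = S_0/v_2 = S_0·∏_{j≠2}(α_2 − α_j) = 7·6 = 42 ≡ 3 (mod 13).
Step 5: correct position 2: c_2 = r_2 − e = 5 − 3 ≡ 2 (mod 13). Hence c = [0, 2, 8, 6, 10].
  Check: interpolating c through the α_i gives m(x) = 11 + 5·x (degree < 2) with m(α_i) = c_i for every i, so c is indeed a codeword.


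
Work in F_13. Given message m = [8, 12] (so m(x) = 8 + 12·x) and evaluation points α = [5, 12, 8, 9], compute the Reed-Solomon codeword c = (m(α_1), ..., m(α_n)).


c = [3, 9, 0, 12]

Message polynomial: m(x) = 8 + 12·x (mod 13).
For each evaluation point α_i, compute m(α_i) mod 13:
  α_1 = 5: Horner steps 12 → 3, so m(5) = 3.
  α_2 = 12: Horner steps 12 → 9, so m(12) = 9.
  α_3 = 8: Horner steps 12 → 0, so m(8) = 0.
  α_4 = 9: Horner steps 12 → 12, so m(9) = 12.
Codeword c = [3, 9, 0, 12] ∈ F_13^4.


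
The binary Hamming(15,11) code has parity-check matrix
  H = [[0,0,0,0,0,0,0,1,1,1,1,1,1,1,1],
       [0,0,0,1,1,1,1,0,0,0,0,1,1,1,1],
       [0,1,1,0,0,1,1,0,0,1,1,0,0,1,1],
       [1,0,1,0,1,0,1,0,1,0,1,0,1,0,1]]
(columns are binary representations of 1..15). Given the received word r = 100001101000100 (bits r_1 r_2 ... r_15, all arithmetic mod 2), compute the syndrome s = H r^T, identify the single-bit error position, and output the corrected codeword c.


s = (0, 1, 0, 0)^T, error position = 4, corrected codeword c = 100101101000100

Compute s = H r^T mod 2 one row at a time:
  s_1 = 0 + 1 + 0 + 0 + 0 + 1 + 0 + 0 = 2 ≡ 0 (mod 2).
  s_2 = 0 + 0 + 1 + 1 + 0 + 1 + 0 + 0 = 3 ≡ 1 (mod 2).
  s_3 = 0 + 0 + 1 + 1 + 0 + 0 + 0 + 0 = 2 ≡ 0 (mod 2).
  s_4 = 1 + 0 + 0 + 1 + 1 + 0 + 1 + 0 = 4 ≡ 0 (mod 2).
s = (0, 1, 0, 0)^T — this equals column 4 of H (binary 0100), so error is at position 4.
Correct: flip bit 4 of r = 100001101000100 to get c = 100101101000100.


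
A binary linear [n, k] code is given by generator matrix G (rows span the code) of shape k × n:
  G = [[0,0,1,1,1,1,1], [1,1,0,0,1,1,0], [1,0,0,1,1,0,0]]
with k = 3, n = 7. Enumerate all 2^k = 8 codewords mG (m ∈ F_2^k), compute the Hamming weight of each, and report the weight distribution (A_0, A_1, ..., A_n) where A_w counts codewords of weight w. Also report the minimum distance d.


Weight distribution: A_0 = 1, A_3 = 2, A_4 = 3, A_5 = 2. Minimum distance d = 3.

Enumerate all 2^3 = 8 messages m ∈ F_2^3.
For each, compute codeword c = mG in F_2^7, then tally its weight.
  m = 000 → c = 0000000, weight = 0.
  m = 100 → c = 0011111, weight = 5.
  m = 010 → c = 1100110, weight = 4.
  m = 110 → c = 1111001, weight = 5.
  m = 001 → c = 1001100, weight = 3.
  m = 101 → c = 1010011, weight = 4.
  m = 011 → c = 0101010, weight = 3.
  m = 111 → c = 0110101, weight = 4.
Tally weights:
  weight 0: 1 codewords.
  weight 3: 2 codewords.
  weight 4: 3 codewords.
  weight 5: 2 codewords.
Minimum distance d = smallest w > 0 with A_w > 0 = 3.
Sanity: Σ A_w = 8 = 2^3 = 8 ✓.


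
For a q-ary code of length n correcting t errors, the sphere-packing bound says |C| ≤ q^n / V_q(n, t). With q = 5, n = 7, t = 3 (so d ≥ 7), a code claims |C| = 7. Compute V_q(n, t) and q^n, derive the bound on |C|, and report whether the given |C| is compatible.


V_q(n, t) = 2605, q^n = 78125, Hamming bound = 29, |C| = 7 ≤ bound (satisfied).

Step 1: Compute V_q(n, t) = Σ_{j=0}^3 C(n, j) (q−1)^j.
  j = 0: C(7,0)·(4)^0 = 1·1 = 1.
  j = 1: C(7,1)·(4)^1 = 7·4 = 28.
  j = 2: C(7,2)·(4)^2 = 21·16 = 336.
  j = 3: C(7,3)·(4)^3 = 35·64 = 2240.
  V_q(n, t) = 1 + 28 + 336 + 2240 = 2605.
Step 2: q^n = 5^7 = 78125.
Step 3: Hamming bound ⌊q^n / V_q(n,t)⌋ = ⌊78125/2605⌋ = 29.
Step 4: Compare |C| = 7 to 29: satisfied.
The claimed |C| lies below the Hamming bound.


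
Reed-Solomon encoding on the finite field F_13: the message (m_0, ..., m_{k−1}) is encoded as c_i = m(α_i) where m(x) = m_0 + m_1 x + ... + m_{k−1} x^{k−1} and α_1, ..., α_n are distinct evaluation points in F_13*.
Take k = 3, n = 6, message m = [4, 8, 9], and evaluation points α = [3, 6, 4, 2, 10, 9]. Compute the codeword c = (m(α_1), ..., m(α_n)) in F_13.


c = [5, 12, 11, 4, 9, 12]

Message polynomial: m(x) = 4 + 8·x + 9·x^2 (mod 13).
For each evaluation point α_i, compute m(α_i) mod 13:
  α_1 = 3: Horner steps 9 → 9 → 5, so m(3) = 5.
  α_2 = 6: Horner steps 9 → 10 → 12, so m(6) = 12.
  α_3 = 4: Horner steps 9 → 5 → 11, so m(4) = 11.
  α_4 = 2: Horner steps 9 → 0 → 4, so m(2) = 4.
  α_5 = 10: Horner steps 9 → 7 → 9, so m(10) = 9.
  α_6 = 9: Horner steps 9 → 11 → 12, so m(9) = 12.
Codeword c = [5, 12, 11, 4, 9, 12] ∈ F_13^6.


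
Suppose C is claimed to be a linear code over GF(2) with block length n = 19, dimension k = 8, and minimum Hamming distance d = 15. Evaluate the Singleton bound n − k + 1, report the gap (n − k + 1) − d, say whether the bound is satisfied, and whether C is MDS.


Singleton RHS = n − k + 1 = 12, slack = -3, bound violated (no such code; not MDS).

Singleton bound: d ≤ n − k + 1.
Here n = 19, k = 8, so n − k + 1 = 12.
Given d = 15, check d ≤ 12: NO.
Slack = (n − k + 1) − d = -3.
The slack is negative: d = 15 exceeds n − k + 1 = 12 by 3, so the Singleton bound is violated and no linear [19, 8, 15]_2 code can exist. In particular it is not MDS (MDS requires d = n − k + 1 exactly).
Description: the claimed parameters are [19, 8, 15]_2; such a code would be impossible (violates the Singleton bound).


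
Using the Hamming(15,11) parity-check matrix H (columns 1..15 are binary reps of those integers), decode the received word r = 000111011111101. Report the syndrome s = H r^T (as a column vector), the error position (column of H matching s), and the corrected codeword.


s = (1, 0, 0, 1)^T, error position = 9, corrected codeword c = 000111010111101

Compute s = H r^T mod 2 one row at a time:
  s_1 = 1 + 1 + 1 + 1 + 1 + 1 + 0 + 1 = 7 ≡ 1 (mod 2).
  s_2 = 1 + 1 + 1 + 0 + 1 + 1 + 0 + 1 = 6 ≡ 0 (mod 2).
  s_3 = 0 + 0 + 1 + 0 + 1 + 1 + 0 + 1 = 4 ≡ 0 (mod 2).
  s_4 = 0 + 0 + 1 + 0 + 1 + 1 + 1 + 1 = 5 ≡ 1 (mod 2).
s = (1, 0, 0, 1)^T — this equals column 9 of H (binary 1001), so error is at position 9.
Correct: flip bit 9 of r = 000111011111101 to get c = 000111010111101.


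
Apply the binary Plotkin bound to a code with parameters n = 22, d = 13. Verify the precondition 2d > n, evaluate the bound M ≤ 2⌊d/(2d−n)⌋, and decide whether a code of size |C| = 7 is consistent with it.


Plotkin bound M ≤ 6; given |C| = 7 > bound (violated).

Check applicability: 2d = 26, n = 22.
2d − n = 4 > 0, so Plotkin applies.
Compute d/(2d−n) = 13/4 ≈ 3.2500.
⌊d/(2d−n)⌋ = 3.
Plotkin bound: M ≤ 2·3 = 6.
Given |C| = 7, check: VIOLATED.
This |C| is above the Plotkin bound, so no binary code with n = 22, d = 13 and 7 codewords exists.


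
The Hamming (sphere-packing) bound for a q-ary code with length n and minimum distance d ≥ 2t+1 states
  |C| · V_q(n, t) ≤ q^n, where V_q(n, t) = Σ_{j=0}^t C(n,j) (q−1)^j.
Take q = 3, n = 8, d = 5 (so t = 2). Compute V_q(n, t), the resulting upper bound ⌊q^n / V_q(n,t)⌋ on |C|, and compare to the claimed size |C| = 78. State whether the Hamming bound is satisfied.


V_q(n, t) = 129, q^n = 6561, Hamming bound = 50, |C| = 78 > bound (violated).

Step 1: Compute V_q(n, t) = Σ_{j=0}^2 C(n, j) (q−1)^j.
  j = 0: C(8,0)·(2)^0 = 1·1 = 1.
  j = 1: C(8,1)·(2)^1 = 8·2 = 16.
  j = 2: C(8,2)·(2)^2 = 28·4 = 112.
  V_q(n, t) = 1 + 16 + 112 = 129.
Step 2: q^n = 3^8 = 6561.
Step 3: Hamming bound ⌊q^n / V_q(n,t)⌋ = ⌊6561/129⌋ = 50.
Step 4: Compare |C| = 78 to 50: violated.
The claimed |C| lies above the Hamming bound, so no 3-ary code of length 8 with d ≥ 5 can have 78 codewords.


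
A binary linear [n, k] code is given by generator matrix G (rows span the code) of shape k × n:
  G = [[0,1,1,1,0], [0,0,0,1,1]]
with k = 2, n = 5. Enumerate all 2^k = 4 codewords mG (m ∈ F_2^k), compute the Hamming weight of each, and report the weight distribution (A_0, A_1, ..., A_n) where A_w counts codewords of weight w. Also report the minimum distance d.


Weight distribution: A_0 = 1, A_2 = 1, A_3 = 2. Minimum distance d = 2.

Enumerate all 2^2 = 4 messages m ∈ F_2^2.
For each, compute codeword c = mG in F_2^5, then tally its weight.
  m = 00 → c = 00000, weight = 0.
  m = 10 → c = 01110, weight = 3.
  m = 01 → c = 00011, weight = 2.
  m = 11 → c = 01101, weight = 3.
Tally weights:
  weight 0: 1 codewords.
  weight 2: 1 codewords.
  weight 3: 2 codewords.
Minimum distance d = smallest w > 0 with A_w > 0 = 2.
Sanity: Σ A_w = 4 = 2^2 = 4 ✓.


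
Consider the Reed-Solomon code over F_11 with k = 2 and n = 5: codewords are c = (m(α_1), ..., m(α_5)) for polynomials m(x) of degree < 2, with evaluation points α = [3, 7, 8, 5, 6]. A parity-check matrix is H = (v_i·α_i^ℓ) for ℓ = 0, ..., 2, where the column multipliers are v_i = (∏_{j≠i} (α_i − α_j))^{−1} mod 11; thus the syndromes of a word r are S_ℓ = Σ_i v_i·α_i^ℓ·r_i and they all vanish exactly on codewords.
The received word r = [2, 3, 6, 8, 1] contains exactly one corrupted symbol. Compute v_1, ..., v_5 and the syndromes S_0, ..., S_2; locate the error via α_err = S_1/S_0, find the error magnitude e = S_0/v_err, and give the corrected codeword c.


S = (2, 1, 6), error at position 5, error magnitude e = 1, c = [2, 3, 6, 8, 0].

Step 1: column multipliers v_i = (∏_{j≠i}(α_i − α_j))^{−1} mod 11.
  i = 1 (α = 3): (3−7)(3−8)(3−5)(3−6) = (−4)·(−5)·(−2)·(−3) = 120 ≡ 10, so v_1 = 10^{−1} = 10 (mod 11).
  i = 2 (α = 7): (7−3)(7−8)(7−5)(7−6) = 4·(−1)·2·1 = −8 ≡ 3, so v_2 = 3^{−1} = 4 (mod 11).
  i = 3 (α = 8): (8−3)(8−7)(8−5)(8−6) = 5·1·3·2 = 30 ≡ 8, so v_3 = 8^{−1} = 7 (mod 11).
  i = 4 (α = 5): (5−3)(5−7)(5−8)(5−6) = 2·(−2)·(−3)·(−1) = −12 ≡ 10, so v_4 = 10^{−1} = 10 (mod 11).
  i = 5 (α = 6): (6−3)(6−7)(6−8)(6−5) = 3·(−1)·(−2)·1 = 6 ≡ 6, so v_5 = 6^{−1} = 2 (mod 11).
  v = [10, 4, 7, 10, 2].
Step 2: syndromes of r = [2, 3, 6, 8, 1] (all sums mod 11).
  S_0 = Σ v_i r_i = 10·2 + 4·3 + 7·6 + 10·8 + 2·1 = 156 ≡ 2.
  S_1 = Σ v_i α_i r_i = 10·3·2 + 4·7·3 + 7·8·6 + 10·5·8 + 2·6·1 = 892 ≡ 1.
  α_i^2 mod 11 = [9, 5, 9, 3, 3].
  S_2 = Σ v_i α_i^2 r_i = 10·9·2 + 4·5·3 + 7·9·6 + 10·3·8 + 2·3·1 = 864 ≡ 6.
  S = (2, 1, 6) ≠ 0, so r is not a codeword (an error is present).
Step 3: locate the error. For a single error e at position i, S_ℓ = v_i·e·α_i^ℓ, so α_err = S_1/S_0.
  S_0^{−1} = 2^{−1} = 6 (mod 11), so α_err = 1·6 = 6 ≡ 6 = α_5. Error position i = 5.
  Consistency check: S_2/S_1 = 6·1 = 6 ≡ 6 = α_err ✓ (single-error assumption holds).
Step 4: error magnitude e = S_0/v_5 = S_0·∏_{j≠5}(α_5 − α_j) = 2·6 = 12 ≡ 1 (mod 11).
Step 5: correct position 5: c_5 = r_5 − e = 1 − 1 ≡ 0 (mod 11). Hence c = [2, 3, 6, 8, 0].
  Check: interpolating c through the α_i gives m(x) = 4 + 3·x (degree < 2) with m(α_i) = c_i for every i, so c is indeed a codeword.


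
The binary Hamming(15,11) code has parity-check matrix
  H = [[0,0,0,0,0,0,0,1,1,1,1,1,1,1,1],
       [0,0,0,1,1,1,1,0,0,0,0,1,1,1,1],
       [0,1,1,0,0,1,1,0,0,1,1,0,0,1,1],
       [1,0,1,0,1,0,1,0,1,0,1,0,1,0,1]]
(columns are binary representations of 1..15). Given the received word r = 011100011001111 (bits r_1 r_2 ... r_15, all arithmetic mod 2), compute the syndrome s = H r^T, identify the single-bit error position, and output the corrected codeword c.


s = (0, 1, 0, 0)^T, error position = 4, corrected codeword c = 011000011001111

Compute s = H r^T mod 2 one row at a time:
  s_1 = 1 + 1 + 0 + 0 + 1 + 1 + 1 + 1 = 6 ≡ 0 (mod 2).
  s_2 = 1 + 0 + 0 + 0 + 1 + 1 + 1 + 1 = 5 ≡ 1 (mod 2).
  s_3 = 1 + 1 + 0 + 0 + 0 + 0 + 1 + 1 = 4 ≡ 0 (mod 2).
  s_4 = 0 + 1 + 0 + 0 + 1 + 0 + 1 + 1 = 4 ≡ 0 (mod 2).
s = (0, 1, 0, 0)^T — this equals column 4 of H (binary 0100), so error is at position 4.
Correct: flip bit 4 of r = 011100011001111 to get c = 011000011001111.


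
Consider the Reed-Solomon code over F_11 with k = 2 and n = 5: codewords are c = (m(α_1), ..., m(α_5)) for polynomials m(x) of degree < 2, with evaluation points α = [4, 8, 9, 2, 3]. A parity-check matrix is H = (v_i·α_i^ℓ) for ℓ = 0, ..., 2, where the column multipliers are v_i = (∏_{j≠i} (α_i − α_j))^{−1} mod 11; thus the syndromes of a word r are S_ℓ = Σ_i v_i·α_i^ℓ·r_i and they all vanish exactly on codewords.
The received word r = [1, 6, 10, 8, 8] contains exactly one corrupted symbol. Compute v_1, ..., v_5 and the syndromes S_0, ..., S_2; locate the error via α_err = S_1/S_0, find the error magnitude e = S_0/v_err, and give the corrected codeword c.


S = (10, 9, 7), error at position 4, error magnitude e = 4, c = [1, 6, 10, 4, 8].

Step 1: column multipliers v_i = (∏_{j≠i}(α_i − α_j))^{−1} mod 11.
  i = 1 (α = 4): (4−8)(4−9)(4−2)(4−3) = (−4)·(−5)·2·1 = 40 ≡ 7, so v_1 = 7^{−1} = 8 (mod 11).
  i = 2 (α = 8): (8−4)(8−9)(8−2)(8−3) = 4·(−1)·6·5 = −120 ≡ 1, so v_2 = 1^{−1} = 1 (mod 11).
  i = 3 (α = 9): (9−4)(9−8)(9−2)(9−3) = 5·1·7·6 = 210 ≡ 1, so v_3 = 1^{−1} = 1 (mod 11).
  i = 4 (α = 2): (2−4)(2−8)(2−9)(2−3) = (−2)·(−6)·(−7)·(−1) = 84 ≡ 7, so v_4 = 7^{−1} = 8 (mod 11).
  i = 5 (α = 3): (3−4)(3−8)(3−9)(3−2) = (−1)·(−5)·(−6)·1 = −30 ≡ 3, so v_5 = 3^{−1} = 4 (mod 11).
  v = [8, 1, 1, 8, 4].
Step 2: syndromes of r = [1, 6, 10, 8, 8] (all sums mod 11).
  S_0 = Σ v_i r_i = 8·1 + 1·6 + 1·10 + 8·8 + 4·8 = 120 ≡ 10.
  S_1 = Σ v_i α_i r_i = 8·4·1 + 1·8·6 + 1·9·10 + 8·2·8 + 4·3·8 = 394 ≡ 9.
  α_i^2 mod 11 = [5, 9, 4, 4, 9].
  S_2 = Σ v_i α_i^2 r_i = 8·5·1 + 1·9·6 + 1·4·10 + 8·4·8 + 4·9·8 = 678 ≡ 7.
  S = (10, 9, 7) ≠ 0, so r is not a codeword (an error is present).
Step 3: locate the error. For a single error e at position i, S_ℓ = v_i·e·α_i^ℓ, so α_err = S_1/S_0.
  S_0^{−1} = 10^{−1} = 10 (mod 11), so α_err = 9·10 = 90 ≡ 2 = α_4. Error position i = 4.
  Consistency check: S_2/S_1 = 7·5 = 35 ≡ 2 = α_err ✓ (single-error assumption holds).
Step 4: error magnitude e = S_0/v_4 = S_0·∏_{j≠4}(α_4 − α_j) = 10·7 = 70 ≡ 4 (mod 11).
Step 5: correct position 4: c_4 = r_4 − e = 8 − 4 ≡ 4 (mod 11). Hence c = [1, 6, 10, 4, 8].
  Check: interpolating c through the α_i gives m(x) = 7 + 4·x (degree < 2) with m(α_i) = c_i for every i, so c is indeed a codeword.


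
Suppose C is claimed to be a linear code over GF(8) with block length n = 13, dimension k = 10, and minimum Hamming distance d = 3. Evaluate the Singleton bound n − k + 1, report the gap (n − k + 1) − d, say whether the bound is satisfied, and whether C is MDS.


Singleton RHS = n − k + 1 = 4, slack = 1, bound satisfied, not MDS.

Singleton bound: d ≤ n − k + 1.
Here n = 13, k = 10, so n − k + 1 = 4.
Given d = 3, check d ≤ 4: YES.
Slack = (n − k + 1) − d = 1.
The code is NOT MDS (slack = 1 > 0).
Description: the claimed parameters are [13, 10, 3]_8; such a code would be non-MDS.


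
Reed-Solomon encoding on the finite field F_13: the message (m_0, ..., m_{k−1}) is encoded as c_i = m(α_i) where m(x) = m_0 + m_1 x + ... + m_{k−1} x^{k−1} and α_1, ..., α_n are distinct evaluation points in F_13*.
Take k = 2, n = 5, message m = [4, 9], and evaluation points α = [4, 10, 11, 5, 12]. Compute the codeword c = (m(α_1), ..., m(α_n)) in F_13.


c = [1, 3, 12, 10, 8]

Message polynomial: m(x) = 4 + 9·x (mod 13).
For each evaluation point α_i, compute m(α_i) mod 13:
  α_1 = 4: Horner steps 9 → 1, so m(4) = 1.
  α_2 = 10: Horner steps 9 → 3, so m(10) = 3.
  α_3 = 11: Horner steps 9 → 12, so m(11) = 12.
  α_4 = 5: Horner steps 9 → 10, so m(5) = 10.
  α_5 = 12: Horner steps 9 → 8, so m(12) = 8.
Codeword c = [1, 3, 12, 10, 8] ∈ F_13^5.


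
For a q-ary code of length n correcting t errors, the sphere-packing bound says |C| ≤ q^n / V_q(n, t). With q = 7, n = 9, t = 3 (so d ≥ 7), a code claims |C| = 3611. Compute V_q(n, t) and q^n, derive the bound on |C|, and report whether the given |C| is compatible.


V_q(n, t) = 19495, q^n = 40353607, Hamming bound = 2069, |C| = 3611 > bound (violated).

Step 1: Compute V_q(n, t) = Σ_{j=0}^3 C(n, j) (q−1)^j.
  j = 0: C(9,0)·(6)^0 = 1·1 = 1.
  j = 1: C(9,1)·(6)^1 = 9·6 = 54.
  j = 2: C(9,2)·(6)^2 = 36·36 = 1296.
  j = 3: C(9,3)·(6)^3 = 84·216 = 18144.
  V_q(n, t) = 1 + 54 + 1296 + 18144 = 19495.
Step 2: q^n = 7^9 = 40353607.
Step 3: Hamming bound ⌊q^n / V_q(n,t)⌋ = ⌊40353607/19495⌋ = 2069.
Step 4: Compare |C| = 3611 to 2069: violated.
The claimed |C| lies above the Hamming bound, so no 7-ary code of length 9 with d ≥ 7 can have 3611 codewords.


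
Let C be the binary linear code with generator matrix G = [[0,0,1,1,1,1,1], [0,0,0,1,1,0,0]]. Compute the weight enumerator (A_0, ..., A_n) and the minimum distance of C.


Weight distribution: A_0 = 1, A_2 = 1, A_3 = 1, A_5 = 1. Minimum distance d = 2.

Enumerate all 2^2 = 4 messages m ∈ F_2^2.
For each, compute codeword c = mG in F_2^7, then tally its weight.
  m = 00 → c = 0000000, weight = 0.
  m = 10 → c = 0011111, weight = 5.
  m = 01 → c = 0001100, weight = 2.
  m = 11 → c = 0010011, weight = 3.
Tally weights:
  weight 0: 1 codewords.
  weight 2: 1 codewords.
  weight 3: 1 codewords.
  weight 5: 1 codewords.
Minimum distance d = smallest w > 0 with A_w > 0 = 2.
Sanity: Σ A_w = 4 = 2^2 = 4 ✓.


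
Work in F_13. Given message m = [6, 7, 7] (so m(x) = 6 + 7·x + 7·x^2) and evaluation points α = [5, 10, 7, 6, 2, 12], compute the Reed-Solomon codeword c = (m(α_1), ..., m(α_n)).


c = [8, 9, 8, 1, 9, 6]

Message polynomial: m(x) = 6 + 7·x + 7·x^2 (mod 13).
For each evaluation point α_i, compute m(α_i) mod 13:
  α_1 = 5: Horner steps 7 → 3 → 8, so m(5) = 8.
  α_2 = 10: Horner steps 7 → 12 → 9, so m(10) = 9.
  α_3 = 7: Horner steps 7 → 4 → 8, so m(7) = 8.
  α_4 = 6: Horner steps 7 → 10 → 1, so m(6) = 1.
  α_5 = 2: Horner steps 7 → 8 → 9, so m(2) = 9.
  α_6 = 12: Horner steps 7 → 0 → 6, so m(12) = 6.
Codeword c = [8, 9, 8, 1, 9, 6] ∈ F_13^6.


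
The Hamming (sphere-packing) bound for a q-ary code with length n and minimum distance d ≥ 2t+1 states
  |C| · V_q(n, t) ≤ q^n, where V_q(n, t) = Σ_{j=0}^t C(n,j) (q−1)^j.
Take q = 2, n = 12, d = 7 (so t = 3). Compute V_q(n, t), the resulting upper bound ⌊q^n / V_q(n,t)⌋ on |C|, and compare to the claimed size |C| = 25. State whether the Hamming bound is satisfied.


V_q(n, t) = 299, q^n = 4096, Hamming bound = 13, |C| = 25 > bound (violated).

Step 1: Compute V_q(n, t) = Σ_{j=0}^3 C(n, j) (q−1)^j.
  j = 0: C(12,0)·(1)^0 = 1·1 = 1.
  j = 1: C(12,1)·(1)^1 = 12·1 = 12.
  j = 2: C(12,2)·(1)^2 = 66·1 = 66.
  j = 3: C(12,3)·(1)^3 = 220·1 = 220.
  V_q(n, t) = 1 + 12 + 66 + 220 = 299.
Step 2: q^n = 2^12 = 4096.
Step 3: Hamming bound ⌊q^n / V_q(n,t)⌋ = ⌊4096/299⌋ = 13.
Step 4: Compare |C| = 25 to 13: violated.
The claimed |C| lies above the Hamming bound, so no 2-ary code of length 12 with d ≥ 7 can have 25 codewords.


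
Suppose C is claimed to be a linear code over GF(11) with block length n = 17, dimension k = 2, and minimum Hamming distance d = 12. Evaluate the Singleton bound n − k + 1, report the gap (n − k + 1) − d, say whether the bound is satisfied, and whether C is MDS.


Singleton RHS = n − k + 1 = 16, slack = 4, bound satisfied, not MDS.

Singleton bound: d ≤ n − k + 1.
Here n = 17, k = 2, so n − k + 1 = 16.
Given d = 12, check d ≤ 16: YES.
Slack = (n − k + 1) − d = 4.
The code is NOT MDS (slack = 4 > 0).
Description: the claimed parameters are [17, 2, 12]_11; such a code would be non-MDS.


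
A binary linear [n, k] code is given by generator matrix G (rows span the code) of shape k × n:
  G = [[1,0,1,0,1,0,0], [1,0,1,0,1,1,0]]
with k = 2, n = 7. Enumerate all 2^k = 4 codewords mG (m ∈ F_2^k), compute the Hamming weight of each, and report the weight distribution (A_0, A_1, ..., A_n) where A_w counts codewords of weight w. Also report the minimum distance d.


Weight distribution: A_0 = 1, A_1 = 1, A_3 = 1, A_4 = 1. Minimum distance d = 1.

Enumerate all 2^2 = 4 messages m ∈ F_2^2.
For each, compute codeword c = mG in F_2^7, then tally its weight.
  m = 00 → c = 0000000, weight = 0.
  m = 10 → c = 1010100, weight = 3.
  m = 01 → c = 1010110, weight = 4.
  m = 11 → c = 0000010, weight = 1.
Tally weights:
  weight 0: 1 codewords.
  weight 1: 1 codewords.
  weight 3: 1 codewords.
  weight 4: 1 codewords.
Minimum distance d = smallest w > 0 with A_w > 0 = 1.
Sanity: Σ A_w = 4 = 2^2 = 4 ✓.


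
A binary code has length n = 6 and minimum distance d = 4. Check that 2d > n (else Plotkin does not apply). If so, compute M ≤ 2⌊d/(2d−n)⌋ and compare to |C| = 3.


Plotkin bound M ≤ 4; given |C| = 3 ≤ bound (satisfied).

Check applicability: 2d = 8, n = 6.
2d − n = 2 > 0, so Plotkin applies.
Compute d/(2d−n) = 4/2 ≈ 2.0000.
⌊d/(2d−n)⌋ = 2.
Plotkin bound: M ≤ 2·2 = 4.
Given |C| = 3, check: satisfied.
This |C| is below the Plotkin bound.


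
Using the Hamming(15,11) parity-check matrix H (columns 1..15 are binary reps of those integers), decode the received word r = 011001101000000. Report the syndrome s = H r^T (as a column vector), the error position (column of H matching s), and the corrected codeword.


s = (1, 0, 0, 1)^T, error position = 9, corrected codeword c = 011001100000000

Compute s = H r^T mod 2 one row at a time:
  s_1 = 0 + 1 + 0 + 0 + 0 + 0 + 0 + 0 = 1 ≡ 1 (mod 2).
  s_2 = 0 + 0 + 1 + 1 + 0 + 0 + 0 + 0 = 2 ≡ 0 (mod 2).
  s_3 = 1 + 1 + 1 + 1 + 0 + 0 + 0 + 0 = 4 ≡ 0 (mod 2).
  s_4 = 0 + 1 + 0 + 1 + 1 + 0 + 0 + 0 = 3 ≡ 1 (mod 2).
s = (1, 0, 0, 1)^T — this equals column 9 of H (binary 1001), so error is at position 9.
Correct: flip bit 9 of r = 011001101000000 to get c = 011001100000000.


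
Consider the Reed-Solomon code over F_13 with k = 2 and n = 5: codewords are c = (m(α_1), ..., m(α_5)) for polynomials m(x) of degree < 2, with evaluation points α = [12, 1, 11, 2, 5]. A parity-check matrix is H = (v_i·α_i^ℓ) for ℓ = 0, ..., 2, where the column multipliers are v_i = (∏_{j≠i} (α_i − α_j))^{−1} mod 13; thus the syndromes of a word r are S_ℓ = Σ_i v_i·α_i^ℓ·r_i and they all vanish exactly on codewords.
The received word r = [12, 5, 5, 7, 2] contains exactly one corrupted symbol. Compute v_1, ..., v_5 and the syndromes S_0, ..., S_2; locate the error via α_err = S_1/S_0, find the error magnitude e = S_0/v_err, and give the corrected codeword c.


S = (4, 4, 4), error at position 2, error magnitude e = 5, c = [12, 0, 5, 7, 2].

Step 1: column multipliers v_i = (∏_{j≠i}(α_i − α_j))^{−1} mod 13.
  i = 1 (α = 12): (12−1)(12−11)(12−2)(12−5) = 11·1·10·7 = 770 ≡ 3, so v_1 = 3^{−1} = 9 (mod 13).
  i = 2 (α = 1): (1−12)(1−11)(1−2)(1−5) = (−11)·(−10)·(−1)·(−4) = 440 ≡ 11, so v_2 = 11^{−1} = 6 (mod 13).
  i = 3 (α = 11): (11−12)(11−1)(11−2)(11−5) = (−1)·10·9·6 = −540 ≡ 6, so v_3 = 6^{−1} = 11 (mod 13).
  i = 4 (α = 2): (2−12)(2−1)(2−11)(2−5) = (−10)·1·(−9)·(−3) = −270 ≡ 3, so v_4 = 3^{−1} = 9 (mod 13).
  i = 5 (α = 5): (5−12)(5−1)(5−11)(5−2) = (−7)·4·(−6)·3 = 504 ≡ 10, so v_5 = 10^{−1} = 4 (mod 13).
  v = [9, 6, 11, 9, 4].
Step 2: syndromes of r = [12, 5, 5, 7, 2] (all sums mod 13).
  S_0 = Σ v_i r_i = 9·12 + 6·5 + 11·5 + 9·7 + 4·2 = 264 ≡ 4.
  S_1 = Σ v_i α_i r_i = 9·12·12 + 6·1·5 + 11·11·5 + 9·2·7 + 4·5·2 = 2097 ≡ 4.
  α_i^2 mod 13 = [1, 1, 4, 4, 12].
  S_2 = Σ v_i α_i^2 r_i = 9·1·12 + 6·1·5 + 11·4·5 + 9·4·7 + 4·12·2 = 706 ≡ 4.
  S = (4, 4, 4) ≠ 0, so r is not a codeword (an error is present).
Step 3: locate the error. For a single error e at position i, S_ℓ = v_i·e·α_i^ℓ, so α_err = S_1/S_0.
  S_0^{−1} = 4^{−1} = 10 (mod 13), so α_err = 4·10 = 40 ≡ 1 = α_2. Error position i = 2.
  Consistency check: S_2/S_1 = 4·10 = 40 ≡ 1 = α_err ✓ (single-error assumption holds).
Step 4: error magnitude e = S_0/v_2 = S_0·∏_{j≠2}(α_2 − α_j) = 4·11 = 44 ≡ 5 (mod 13).
Step 5: correct position 2: c_2 = r_2 − e = 5 − 5 ≡ 0 (mod 13). Hence c = [12, 0, 5, 7, 2].
  Check: interpolating c through the α_i gives m(x) = 6 + 7·x (degree < 2) with m(α_i) = c_i for every i, so c is indeed a codeword.


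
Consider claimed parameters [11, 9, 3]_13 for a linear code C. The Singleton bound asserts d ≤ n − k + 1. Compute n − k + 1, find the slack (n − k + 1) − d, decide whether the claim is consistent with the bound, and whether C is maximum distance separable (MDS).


Singleton RHS = n − k + 1 = 3, slack = 0, bound satisfied, MDS.

Singleton bound: d ≤ n − k + 1.
Here n = 11, k = 9, so n − k + 1 = 3.
Given d = 3, check d ≤ 3: YES.
Slack = (n − k + 1) − d = 0.
The code is MDS (slack = 0).
Description: the claimed parameters are [11, 9, 3]_13; such a code would be MDS (meets Singleton bound).


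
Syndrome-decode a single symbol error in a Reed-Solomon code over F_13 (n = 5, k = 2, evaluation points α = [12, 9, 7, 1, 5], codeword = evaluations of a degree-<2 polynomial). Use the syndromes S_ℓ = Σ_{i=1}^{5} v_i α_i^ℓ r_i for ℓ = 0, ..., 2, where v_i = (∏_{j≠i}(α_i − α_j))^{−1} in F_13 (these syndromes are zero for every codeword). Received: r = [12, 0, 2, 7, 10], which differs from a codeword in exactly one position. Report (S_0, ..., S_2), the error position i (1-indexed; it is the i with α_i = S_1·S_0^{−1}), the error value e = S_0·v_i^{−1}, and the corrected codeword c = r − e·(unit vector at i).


S = (12, 6, 3), error at position 3, error magnitude e = 10, c = [12, 0, 5, 7, 10].

Step 1: column multipliers v_i = (∏_{j≠i}(α_i − α_j))^{−1} mod 13.
  i = 1 (α = 12): (12−9)(12−7)(12−1)(12−5) = 3·5·11·7 = 1155 ≡ 11, so v_1 = 11^{−1} = 6 (mod 13).
  i = 2 (α = 9): (9−12)(9−7)(9−1)(9−5) = (−3)·2·8·4 = −192 ≡ 3, so v_2 = 3^{−1} = 9 (mod 13).
  i = 3 (α = 7): (7−12)(7−9)(7−1)(7−5) = (−5)·(−2)·6·2 = 120 ≡ 3, so v_3 = 3^{−1} = 9 (mod 13).
  i = 4 (α = 1): (1−12)(1−9)(1−7)(1−5) = (−11)·(−8)·(−6)·(−4) = 2112 ≡ 6, so v_4 = 6^{−1} = 11 (mod 13).
  i = 5 (α = 5): (5−12)(5−9)(5−7)(5−1) = (−7)·(−4)·(−2)·4 = −224 ≡ 10, so v_5 = 10^{−1} = 4 (mod 13).
  v = [6, 9, 9, 11, 4].
Step 2: syndromes of r = [12, 0, 2, 7, 10] (all sums mod 13).
  S_0 = Σ v_i r_i = 6·12 + 9·0 + 9·2 + 11·7 + 4·10 = 207 ≡ 12.
  S_1 = Σ v_i α_i r_i = 6·12·12 + 9·9·0 + 9·7·2 + 11·1·7 + 4·5·10 = 1267 ≡ 6.
  α_i^2 mod 13 = [1, 3, 10, 1, 12].
  S_2 = Σ v_i α_i^2 r_i = 6·1·12 + 9·3·0 + 9·10·2 + 11·1·7 + 4·12·10 = 809 ≡ 3.
  S = (12, 6, 3) ≠ 0, so r is not a codeword (an error is present).
Step 3: locate the error. For a single error e at position i, S_ℓ = v_i·e·α_i^ℓ, so α_err = S_1/S_0.
  S_0^{−1} = 12^{−1} = 12 (mod 13), so α_err = 6·12 = 72 ≡ 7 = α_3. Error position i = 3.
  Consistency check: S_2/S_1 = 3·11 = 33 ≡ 7 = α_err ✓ (single-error assumption holds).
Step 4: error magnitude e = S_0/v_3 = S_0·∏_{j≠3}(α_3 − α_j) = 12·3 = 36 ≡ 10 (mod 13).
Step 5: correct position 3: c_3 = r_3 − e = 2 − 10 ≡ 5 (mod 13). Hence c = [12, 0, 5, 7, 10].
  Check: interpolating c through the α_i gives m(x) = 3 + 4·x (degree < 2) with m(α_i) = c_i for every i, so c is indeed a codeword.
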